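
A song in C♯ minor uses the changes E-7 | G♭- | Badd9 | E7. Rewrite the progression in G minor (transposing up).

C♯ minor up to G minor is a diminished fifth; each chord root moves by that interval while the quality stays the same.
E-7: root E up a diminished fifth → Bb, giving Bb-7.
G♭-: root G♭ up a diminished fifth → Dbb, giving Dbb-.
Badd9: root B up a diminished fifth → F, giving Fadd9.
E7: root E up a diminished fifth → Bb, giving Bb7.

Bb-7 Dbb- Fadd9 Bb7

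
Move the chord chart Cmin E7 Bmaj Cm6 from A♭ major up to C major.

Emin G#7 D#maj Em6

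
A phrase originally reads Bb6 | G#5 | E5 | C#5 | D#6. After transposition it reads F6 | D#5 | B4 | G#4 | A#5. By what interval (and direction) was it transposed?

down a perfect fourth

From Bb6 to F6 is 4 letter names — a fourth of some quality.
F6 to Bb6 is 5 semitones, which makes it a perfect fourth; the second version is lower, so the direction is down.
Checking another pair — D#6 → A#5 — gives the same interval.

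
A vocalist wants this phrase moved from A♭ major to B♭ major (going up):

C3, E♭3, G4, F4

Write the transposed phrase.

From A♭ up to B♭ is a major second; apply that to each pitch.
C3 gives D3
Eb3 gives F3
G4 gives A4
F4 gives G4

D3 F3 A4 G4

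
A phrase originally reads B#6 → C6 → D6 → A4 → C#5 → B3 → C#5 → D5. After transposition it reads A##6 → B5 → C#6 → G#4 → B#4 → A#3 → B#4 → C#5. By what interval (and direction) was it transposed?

Take the first pair: B#6 → A##6. B to A spans 2 letter names, so the interval is some kind of second.
A##6 to B#6 is 1 semitone, which makes it a minor second; the second version is lower, so the direction is down.
Checking another pair — D5 → C#5 — gives the same interval.

down a minor second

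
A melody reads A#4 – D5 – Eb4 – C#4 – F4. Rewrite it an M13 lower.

A#4 -> C#3
D5 -> F3
Eb4 -> Gb2
C#4 -> E2
F4 -> Ab2

C#3 F3 Gb2 E2 Ab2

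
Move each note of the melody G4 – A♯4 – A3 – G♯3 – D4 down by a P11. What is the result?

D3 E#3 E2 D#2 A2

G4 down a perfect eleventh is D3.
A#4: an eleventh down reaches E, and 17 semitones makes it E#3.
A3 down a perfect eleventh is E2.
G#3 down a perfect eleventh is D#2.
D4 down a perfect eleventh is A2.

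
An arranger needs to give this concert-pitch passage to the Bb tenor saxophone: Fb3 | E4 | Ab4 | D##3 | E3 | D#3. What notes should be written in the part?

Gb4 F#5 Bb5 E##4 F#4 E#4

The Bb tenor saxophone sounds a major ninth below written, so the written part must be a major ninth above concert — transpose each note up.
Fb3 -> Gb4
E4 -> F#5
Ab4 -> Bb5
D##3 -> E##4
E3 -> F#4
D#3 -> E#4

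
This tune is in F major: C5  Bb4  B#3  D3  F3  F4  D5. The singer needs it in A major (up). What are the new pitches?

E5 D5 D##4 F#3 A3 A4 F#5

From F up to A is a major third; apply that to each pitch.
C5 -> E5
Bb4 -> D5
B#3 -> D##4
D3 -> F#3
F3 -> A3
F4 -> A4
D5 -> F#5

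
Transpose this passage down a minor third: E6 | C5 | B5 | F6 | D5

C#6 A4 G#5 D6 B4

E6 down a minor third is C#6.
C5: a third down reaches A, and 3 semitones makes it A4.
A minor third down from B5 gives G#5.
F6: a third down reaches D, and 3 semitones makes it D6.
D5 down a minor third is B4.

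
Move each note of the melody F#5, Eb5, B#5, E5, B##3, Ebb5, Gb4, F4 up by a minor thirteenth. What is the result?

D7 Cb7 G#7 C7 G##5 Cbb7 Ebb6 Db6

F#5: a thirteenth up reaches D, and 20 semitones makes it D7.
Eb5: a thirteenth up reaches C, and 20 semitones makes it Cb7.
B#5 up a minor thirteenth is G#7.
A minor thirteenth up from E5 gives C7.
B##3: a thirteenth up reaches G, and 20 semitones makes it G##5.
A minor thirteenth up from Ebb5 gives Cbb7.
Gb4 up a minor thirteenth is Ebb6.
F4: a thirteenth up reaches D, and 20 semitones makes it Db6.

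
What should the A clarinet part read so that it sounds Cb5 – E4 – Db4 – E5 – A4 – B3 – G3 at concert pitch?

The A clarinet sounds a minor third below written, so the written part must be a minor third above concert — transpose each note up.
Cb5 -> Ebb5
E4 -> G4
Db4 -> Fb4
E5 -> G5
A4 -> C5
B3 -> D4
G3 -> Bb3

Ebb5 G4 Fb4 G5 C5 D4 Bb3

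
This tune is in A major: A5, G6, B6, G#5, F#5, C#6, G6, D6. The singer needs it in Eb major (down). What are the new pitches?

Eb5 Db6 F6 D5 C5 G5 Db6 Ab5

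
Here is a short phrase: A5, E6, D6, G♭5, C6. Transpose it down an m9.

G#4 D#5 C#5 F4 B4

A5 down a minor ninth is G#4.
E6 down a minor ninth is D#5.
D6 down a minor ninth is C#5.
Gb5: a ninth down reaches F, and 13 semitones makes it F4.
C6: a ninth down reaches B, and 13 semitones makes it B4.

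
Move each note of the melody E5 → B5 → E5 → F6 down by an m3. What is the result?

C#5 G#5 C#5 D6

A minor third down from E5 gives C#5.
A minor third down from B5 gives G#5.
E5: a third down reaches C, and 3 semitones makes it C#5.
F6 down a minor third is D6.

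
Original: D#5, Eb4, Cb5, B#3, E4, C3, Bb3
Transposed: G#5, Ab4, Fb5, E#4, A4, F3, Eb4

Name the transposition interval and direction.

up a perfect fourth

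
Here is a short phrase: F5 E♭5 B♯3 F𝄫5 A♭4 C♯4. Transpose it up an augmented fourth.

B5 A5 E##4 Bbb5 D5 F##4

F5 gives B5
Eb5 gives A5
B#3 gives E##4
Fbb5 gives Bbb5
Ab4 gives D5
C#4 gives F##4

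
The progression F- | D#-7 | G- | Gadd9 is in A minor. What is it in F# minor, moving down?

A minor down to F# minor is a minor third; each chord root moves by that interval while the quality stays the same.
F-: root F down a minor third → D, giving D-.
D#-7: root D# down a minor third → B#, giving B#-7.
G-: root G down a minor third → E, giving E-.
Gadd9: root G down a minor third → E, giving Eadd9.

D- B#-7 E- Eadd9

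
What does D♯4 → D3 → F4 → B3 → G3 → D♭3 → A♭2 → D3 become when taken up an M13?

B#5 B4 D6 G#5 E5 Bb4 F4 B4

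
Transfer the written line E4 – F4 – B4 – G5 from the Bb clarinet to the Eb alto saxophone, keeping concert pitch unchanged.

First find concert pitch: the Bb clarinet sounds a major second below written, so E4 F4 B4 G5 sounds D4 Eb4 A4 F5.
Then write for Eb alto saxophone: it sounds a major sixth below written, so the part must be a major sixth above concert.
D4 → B4
Eb4 → C5
A4 → F#5
F5 → D6

B4 C5 F#5 D6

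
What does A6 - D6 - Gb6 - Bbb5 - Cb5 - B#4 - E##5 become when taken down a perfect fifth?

D6 G5 Cb6 Ebb5 Fb4 E#4 A##4

A6 down a perfect fifth is D6.
D6: a fifth down reaches G, and 7 semitones makes it G5.
Gb6: a fifth down reaches C, and 7 semitones makes it Cb6.
Bbb5: a fifth down reaches E, and 7 semitones makes it Ebb5.
Cb5: a fifth down reaches F, and 7 semitones makes it Fb4.
B#4 down a perfect fifth is E#4.
E##5 down a perfect fifth is A##4.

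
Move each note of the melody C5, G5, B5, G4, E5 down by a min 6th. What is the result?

E4 B4 D#5 B3 G#4

C5 down a minor sixth is E4.
G5: a sixth down reaches B, and 8 semitones makes it B4.
A minor sixth down from B5 gives D#5.
G4 down a minor sixth is B3.
E5: a sixth down reaches G, and 8 semitones makes it G#4.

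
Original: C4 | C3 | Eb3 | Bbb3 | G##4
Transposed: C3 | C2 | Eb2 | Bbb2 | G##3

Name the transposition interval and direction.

down a perfect octave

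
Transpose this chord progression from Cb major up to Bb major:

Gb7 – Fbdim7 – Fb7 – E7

F7 Ebdim7 Eb7 D#7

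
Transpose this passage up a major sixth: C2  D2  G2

A2 B2 E3

C2 to A2
D2 to B2
G2 to E3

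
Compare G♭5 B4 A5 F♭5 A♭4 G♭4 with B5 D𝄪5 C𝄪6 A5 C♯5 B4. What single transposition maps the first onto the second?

up an augmented third

Take the first pair: Gb5 → B5. G to B spans 3 letter names, so the interval is some kind of third.
Gb5 to B5 is 5 semitones, which makes it an augmented third; the second version is higher, so the direction is up.
Checking another pair — Gb4 → B4 — gives the same interval.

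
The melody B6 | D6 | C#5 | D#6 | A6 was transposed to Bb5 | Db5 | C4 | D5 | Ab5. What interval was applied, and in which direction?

down an augmented octave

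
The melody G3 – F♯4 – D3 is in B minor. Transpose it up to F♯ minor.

D4 C#5 A3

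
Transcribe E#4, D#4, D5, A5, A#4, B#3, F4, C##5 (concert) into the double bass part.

The double bass sounds a perfect octave below written, so the written part must be a perfect octave above concert — transpose each note up.
E#4 to E#5
D#4 to D#5
D5 to D6
A5 to A6
A#4 to A#5
B#3 to B#4
F4 to F5
C##5 to C##6

E#5 D#5 D6 A6 A#5 B#4 F5 C##6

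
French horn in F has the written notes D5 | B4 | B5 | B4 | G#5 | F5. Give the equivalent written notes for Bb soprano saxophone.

A4 F#4 F#5 F#4 D#5 C5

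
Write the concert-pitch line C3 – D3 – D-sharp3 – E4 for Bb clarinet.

The Bb clarinet sounds a major second below written, so the written part must be a major second above concert — transpose each note up.
C3 becomes D3
D3 becomes E3
D#3 becomes E#3
E4 becomes F#4

D3 E3 E#3 F#4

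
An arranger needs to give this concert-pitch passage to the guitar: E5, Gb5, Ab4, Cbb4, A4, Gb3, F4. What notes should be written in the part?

Written C4 sounds as C3 on the guitar, so concert pitches are written a perfect octave up.
E5 -> E6
Gb5 -> Gb6
Ab4 -> Ab5
Cbb4 -> Cbb5
A4 -> A5
Gb3 -> Gb4
F4 -> F5

E6 Gb6 Ab5 Cbb5 A5 Gb4 F5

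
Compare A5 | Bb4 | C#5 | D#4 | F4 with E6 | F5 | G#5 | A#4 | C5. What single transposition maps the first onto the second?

From A5 to E6 is 5 letter names — a fifth of some quality.
A5 to E6 is 7 semitones, which makes it a perfect fifth; the second version is higher, so the direction is up.
Checking another pair — F4 → C5 — gives the same interval.

up a perfect fifth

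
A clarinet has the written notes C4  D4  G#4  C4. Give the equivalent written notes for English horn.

E4 F#4 B#4 E4

First find concert pitch: the A clarinet sounds a minor third below written, so C4 D4 G#4 C4 sounds A3 B3 E#4 A3.
Then write for English horn: it sounds a perfect fifth below written, so the part must be a perfect fifth above concert.
A3 → E4
B3 → F#4
E#4 → B#4
A3 → E4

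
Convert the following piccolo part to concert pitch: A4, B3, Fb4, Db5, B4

Written C4 on the piccolo sounds as C5, a perfect octave higher; apply that shift to every note.
A4 -> A5
B3 -> B4
Fb4 -> Fb5
Db5 -> Db6
B4 -> B5

A5 B4 Fb5 Db6 B5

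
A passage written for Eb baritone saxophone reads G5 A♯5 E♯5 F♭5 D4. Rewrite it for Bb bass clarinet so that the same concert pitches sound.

First find concert pitch: the Eb baritone saxophone sounds a major thirteenth below written, so G5 A♯5 E♯5 F♭5 D4 sounds Bb3 C#4 G#3 Abb3 F2.
Then write for Bb bass clarinet: it sounds a major ninth below written, so the part must be a major ninth above concert.
Bb3 → C5
C#4 → D#5
G#3 → A#4
Abb3 → Bbb4
F2 → G3

C5 D#5 A#4 Bbb4 G3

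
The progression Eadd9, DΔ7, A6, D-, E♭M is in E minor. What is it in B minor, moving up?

Badd9 AΔ7 E6 A- BbM

E minor up to B minor is a perfect fifth; each chord root moves by that interval while the quality stays the same.
Eadd9: root E up a perfect fifth → B, giving Badd9.
DΔ7: root D up a perfect fifth → A, giving AΔ7.
A6: root A up a perfect fifth → E, giving E6.
D-: root D up a perfect fifth → A, giving A-.
E♭M: root E♭ up a perfect fifth → Bb, giving BbM.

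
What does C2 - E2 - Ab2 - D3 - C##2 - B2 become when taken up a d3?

C2 up a diminished third is Ebb2.
A diminished third up from E2 gives Gb2.
Ab2: a third up reaches C, and 2 semitones makes it Cbb3.
D3: a third up reaches F, and 2 semitones makes it Fb3.
C##2 up a diminished third is E2.
B2 up a diminished third is Db3.

Ebb2 Gb2 Cbb3 Fb3 E2 Db3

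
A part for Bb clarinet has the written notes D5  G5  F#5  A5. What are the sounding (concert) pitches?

C5 F5 E5 G5

Written C4 on the Bb clarinet sounds as Bb3, a major second lower; apply that shift to every note.
D5 to C5
G5 to F5
F#5 to E5
A5 to G5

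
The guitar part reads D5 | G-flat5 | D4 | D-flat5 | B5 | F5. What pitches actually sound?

D4 Gb4 D3 Db4 B4 F4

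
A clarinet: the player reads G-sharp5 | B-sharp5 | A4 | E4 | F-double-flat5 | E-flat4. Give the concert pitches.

The A clarinet sounds a minor third below written, so transpose each written note down a minor third.
G#5 → E#5
B#5 → G##5
A4 → F#4
E4 → C#4
Fbb5 → Dbb5
Eb4 → C4

E#5 G##5 F#4 C#4 Dbb5 C4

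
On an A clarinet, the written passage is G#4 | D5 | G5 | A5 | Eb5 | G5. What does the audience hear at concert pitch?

E#4 B4 E5 F#5 C5 E5

Written C4 on the A clarinet sounds as A3, a minor third lower; apply that shift to every note.
G#4 → E#4
D5 → B4
G5 → E5
A5 → F#5
Eb5 → C5
G5 → E5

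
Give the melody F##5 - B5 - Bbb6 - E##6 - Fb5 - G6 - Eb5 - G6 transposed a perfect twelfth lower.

B#3 E4 Ebb5 A##4 Bbb3 C5 Ab3 C5

F##5 -> B#3
B5 -> E4
Bbb6 -> Ebb5
E##6 -> A##4
Fb5 -> Bbb3
G6 -> C5
Eb5 -> Ab3
G6 -> C5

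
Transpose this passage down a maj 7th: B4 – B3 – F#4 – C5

B4: a seventh down reaches C, and 11 semitones makes it C4.
B3 down a major seventh is C3.
F#4 down a major seventh is G3.
A major seventh down from C5 gives Db4.

C4 C3 G3 Db4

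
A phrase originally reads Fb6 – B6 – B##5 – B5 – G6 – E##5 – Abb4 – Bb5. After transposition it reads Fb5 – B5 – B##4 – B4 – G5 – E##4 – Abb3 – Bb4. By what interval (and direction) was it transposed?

down a perfect octave

From Fb6 to Fb5 is 8 letter names — an octave of some quality.
Fb5 to Fb6 is 12 semitones, which makes it a perfect octave; the second version is lower, so the direction is down.
Checking another pair — Bb5 → Bb4 — gives the same interval.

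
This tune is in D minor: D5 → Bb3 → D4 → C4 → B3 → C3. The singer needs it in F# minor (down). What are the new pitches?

F#4 D3 F#3 E3 D#3 E2

From D down to F# is a minor sixth; apply that to each pitch.
D5 becomes F#4
Bb3 becomes D3
D4 becomes F#3
C4 becomes E3
B3 becomes D#3
C3 becomes E2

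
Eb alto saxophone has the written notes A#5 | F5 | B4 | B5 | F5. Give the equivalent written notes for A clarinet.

First find concert pitch: the Eb alto saxophone sounds a major sixth below written, so A#5 F5 B4 B5 F5 sounds C#5 Ab4 D4 D5 Ab4.
Then write for A clarinet: it sounds a minor third below written, so the part must be a minor third above concert.
C#5 → E5
Ab4 → Cb5
D4 → F4
D5 → F5
Ab4 → Cb5

E5 Cb5 F4 F5 Cb5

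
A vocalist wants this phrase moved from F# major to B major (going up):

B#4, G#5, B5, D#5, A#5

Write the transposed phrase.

E#5 C#6 E6 G#5 D#6

F# major to B major up is a perfect fourth, so every note moves up by that interval.
B#4 becomes E#5
G#5 becomes C#6
B5 becomes E6
D#5 becomes G#5
A#5 becomes D#6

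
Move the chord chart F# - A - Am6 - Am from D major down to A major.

D major down to A major is a perfect fourth; each chord root moves by that interval while the quality stays the same.
F#: root F# down a perfect fourth → C#, giving C#.
A: root A down a perfect fourth → E, giving E.
Am6: root A down a perfect fourth → E, giving Em6.
Am: root A down a perfect fourth → E, giving Em.

C# E Em6 Em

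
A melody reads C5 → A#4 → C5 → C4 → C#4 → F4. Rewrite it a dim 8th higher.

Cb6 A5 Cb6 Cb5 C5 Fb5

C5: an octave up reaches C, and 11 semitones makes it Cb6.
A#4 up a diminished octave is A5.
C5 up a diminished octave is Cb6.
C4 up a diminished octave is Cb5.
C#4: an octave up reaches C, and 11 semitones makes it C5.
F4 up a diminished octave is Fb5.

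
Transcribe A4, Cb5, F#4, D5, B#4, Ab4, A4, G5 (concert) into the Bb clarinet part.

B4 Db5 G#4 E5 C##5 Bb4 B4 A5

Written C4 sounds as Bb3 on the Bb clarinet, so concert pitches are written a major second up.
A4 -> B4
Cb5 -> Db5
F#4 -> G#4
D5 -> E5
B#4 -> C##5
Ab4 -> Bb4
A4 -> B4
G5 -> A5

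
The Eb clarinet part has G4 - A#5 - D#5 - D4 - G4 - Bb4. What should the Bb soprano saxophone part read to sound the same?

First find concert pitch: the Eb clarinet sounds a minor third above written, so G4 A#5 D#5 D4 G4 Bb4 sounds Bb4 C#6 F#5 F4 Bb4 Db5.
Then write for Bb soprano saxophone: it sounds a major second below written, so the part must be a major second above concert.
Bb4 → C5
C#6 → D#6
F#5 → G#5
F4 → G4
Bb4 → C5
Db5 → Eb5

C5 D#6 G#5 G4 C5 Eb5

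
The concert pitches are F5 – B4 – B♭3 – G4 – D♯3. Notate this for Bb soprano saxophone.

G5 C#5 C4 A4 E#3

Written C4 sounds as Bb3 on the Bb soprano saxophone, so concert pitches are written a major second up.
F5 -> G5
B4 -> C#5
Bb3 -> C4
G4 -> A4
D#3 -> E#3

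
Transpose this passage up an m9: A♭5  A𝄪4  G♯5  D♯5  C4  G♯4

Ab5 to Bbb6
A##4 to B#5
G#5 to A6
D#5 to E6
C4 to Db5
G#4 to A5

Bbb6 B#5 A6 E6 Db5 A5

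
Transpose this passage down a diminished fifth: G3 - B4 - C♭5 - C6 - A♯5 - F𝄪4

G3 down a diminished fifth is C#3.
B4: a fifth down reaches E, and 6 semitones makes it E#4.
Cb5 down a diminished fifth is F4.
C6: a fifth down reaches F, and 6 semitones makes it F#5.
A#5: a fifth down reaches D, and 6 semitones makes it D##5.
A diminished fifth down from F##4 gives B##3.

C#3 E#4 F4 F#5 D##5 B##3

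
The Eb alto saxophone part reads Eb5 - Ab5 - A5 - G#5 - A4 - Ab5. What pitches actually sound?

Written C4 on the Eb alto saxophone sounds as Eb3, a major sixth lower; apply that shift to every note.
Eb5 becomes Gb4
Ab5 becomes Cb5
A5 becomes C5
G#5 becomes B4
A4 becomes C4
Ab5 becomes Cb5

Gb4 Cb5 C5 B4 C4 Cb5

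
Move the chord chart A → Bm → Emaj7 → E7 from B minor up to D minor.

C Dm Gmaj7 G7

B minor up to D minor is a minor third; each chord root moves by that interval while the quality stays the same.
A: root A up a minor third → C, giving C.
Bm: root B up a minor third → D, giving Dm.
Emaj7: root E up a minor third → G, giving Gmaj7.
E7: root E up a minor third → G, giving G7.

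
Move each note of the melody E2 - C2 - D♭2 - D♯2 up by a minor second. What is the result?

E2 → F2
C2 → Db2
Db2 → Ebb2
D#2 → E2

F2 Db2 Ebb2 E2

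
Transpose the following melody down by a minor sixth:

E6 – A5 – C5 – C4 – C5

G#5 C#5 E4 E3 E4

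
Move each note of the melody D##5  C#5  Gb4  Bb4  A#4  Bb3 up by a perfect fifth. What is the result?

A##5 G#5 Db5 F5 E#5 F4

D##5 to A##5
C#5 to G#5
Gb4 to Db5
Bb4 to F5
A#4 to E#5
Bb3 to F4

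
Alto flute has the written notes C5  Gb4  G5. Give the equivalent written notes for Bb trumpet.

First find concert pitch: the alto flute sounds a perfect fourth below written, so C5 Gb4 G5 sounds G4 Db4 D5.
Then write for Bb trumpet: it sounds a major second below written, so the part must be a major second above concert.
G4 → A4
Db4 → Eb4
D5 → E5

A4 Eb4 E5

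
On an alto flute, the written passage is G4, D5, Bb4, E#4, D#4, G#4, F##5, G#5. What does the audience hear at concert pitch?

D4 A4 F4 B#3 A#3 D#4 C##5 D#5

Written C4 on the alto flute sounds as G3, a perfect fourth lower; apply that shift to every note.
G4 -> D4
D5 -> A4
Bb4 -> F4
E#4 -> B#3
D#4 -> A#3
G#4 -> D#4
F##5 -> C##5
G#5 -> D#5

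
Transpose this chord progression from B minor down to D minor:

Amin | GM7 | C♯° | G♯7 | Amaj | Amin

Cmin BbM7 E° B7 Cmaj Cmin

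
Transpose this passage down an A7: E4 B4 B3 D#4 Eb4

Fb3 Cb4 Cb3 Eb3 Fbb3

E4: a seventh down reaches F, and 12 semitones makes it Fb3.
B4 down an augmented seventh is Cb4.
B3: a seventh down reaches C, and 12 semitones makes it Cb3.
An augmented seventh down from D#4 gives Eb3.
Eb4: a seventh down reaches F, and 12 semitones makes it Fbb3.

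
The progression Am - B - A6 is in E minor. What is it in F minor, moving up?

Bbm C Bb6

E minor up to F minor is a minor second; each chord root moves by that interval while the quality stays the same.
Am: root A up a minor second → Bb, giving Bbm.
B: root B up a minor second → C, giving C.
A6: root A up a minor second → Bb, giving Bb6.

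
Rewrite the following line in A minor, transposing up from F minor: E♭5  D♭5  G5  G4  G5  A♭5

G5 F5 B5 B4 B5 C6

F minor to A minor up is a major third, so every note moves up by that interval.
Eb5 → G5
Db5 → F5
G5 → B5
G4 → B4
G5 → B5
Ab5 → C6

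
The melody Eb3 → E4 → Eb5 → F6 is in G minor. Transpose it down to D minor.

Bb2 B3 Bb4 C6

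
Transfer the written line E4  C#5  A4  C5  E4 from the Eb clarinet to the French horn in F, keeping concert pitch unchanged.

First find concert pitch: the Eb clarinet sounds a minor third above written, so E4 C#5 A4 C5 E4 sounds G4 E5 C5 Eb5 G4.
Then write for French horn in F: it sounds a perfect fifth below written, so the part must be a perfect fifth above concert.
G4 → D5
E5 → B5
C5 → G5
Eb5 → Bb5
G4 → D5

D5 B5 G5 Bb5 D5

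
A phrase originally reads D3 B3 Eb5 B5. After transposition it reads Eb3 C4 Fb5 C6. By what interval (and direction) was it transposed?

up a minor second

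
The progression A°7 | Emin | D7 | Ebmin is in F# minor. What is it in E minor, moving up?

F# minor up to E minor is a minor seventh; each chord root moves by that interval while the quality stays the same.
A°7: root A up a minor seventh → G, giving G°7.
Emin: root E up a minor seventh → D, giving Dmin.
D7: root D up a minor seventh → C, giving C7.
Ebmin: root Eb up a minor seventh → Db, giving Dbmin.

G°7 Dmin C7 Dbmin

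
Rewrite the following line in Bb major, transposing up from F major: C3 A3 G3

F3 D4 C4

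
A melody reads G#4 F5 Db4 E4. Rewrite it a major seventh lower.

G#4: a seventh down reaches A, and 11 semitones makes it A3.
A major seventh down from F5 gives Gb4.
A major seventh down from Db4 gives Ebb3.
A major seventh down from E4 gives F3.

A3 Gb4 Ebb3 F3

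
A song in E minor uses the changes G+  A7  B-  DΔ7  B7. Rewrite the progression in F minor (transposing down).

E minor down to F minor is a major seventh; each chord root moves by that interval while the quality stays the same.
G+: root G down a major seventh → Ab, giving Ab+.
A7: root A down a major seventh → Bb, giving Bb7.
B-: root B down a major seventh → C, giving C-.
DΔ7: root D down a major seventh → Eb, giving EbΔ7.
B7: root B down a major seventh → C, giving C7.

Ab+ Bb7 C- EbΔ7 C7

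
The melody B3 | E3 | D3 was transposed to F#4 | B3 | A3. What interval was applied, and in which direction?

Take the first pair: B3 → F#4. B to F spans 5 letter names, so the interval is some kind of fifth.
B3 to F#4 is 7 semitones, which makes it a perfect fifth; the second version is higher, so the direction is up.
Checking another pair — D3 → A3 — gives the same interval.

up a perfect fifth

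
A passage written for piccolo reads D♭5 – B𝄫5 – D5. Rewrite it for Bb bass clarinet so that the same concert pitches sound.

First find concert pitch: the piccolo sounds a perfect octave above written, so D♭5 B𝄫5 D5 sounds Db6 Bbb6 D6.
Then write for Bb bass clarinet: it sounds a major ninth below written, so the part must be a major ninth above concert.
Db6 → Eb7
Bbb6 → Cb8
D6 → E7

Eb7 Cb8 E7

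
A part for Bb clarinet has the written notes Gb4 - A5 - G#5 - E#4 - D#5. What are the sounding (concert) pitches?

Fb4 G5 F#5 D#4 C#5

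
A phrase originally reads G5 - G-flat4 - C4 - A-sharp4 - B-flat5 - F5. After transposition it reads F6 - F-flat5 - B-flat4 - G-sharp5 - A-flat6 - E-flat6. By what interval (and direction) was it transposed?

up a minor seventh

Take the first pair: G5 → F6. G to F spans 7 letter names, so the interval is some kind of seventh.
G5 to F6 is 10 semitones, which makes it a minor seventh; the second version is higher, so the direction is up.
Checking another pair — F5 → Eb6 — gives the same interval.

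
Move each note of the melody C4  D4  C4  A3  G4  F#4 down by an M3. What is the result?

Ab3 Bb3 Ab3 F3 Eb4 D4

C4 to Ab3
D4 to Bb3
C4 to Ab3
A3 to F3
G4 to Eb4
F#4 to D4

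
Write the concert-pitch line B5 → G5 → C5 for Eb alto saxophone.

G#6 E6 A5

The Eb alto saxophone sounds a major sixth below written, so the written part must be a major sixth above concert — transpose each note up.
B5 gives G#6
G5 gives E6
C5 gives A5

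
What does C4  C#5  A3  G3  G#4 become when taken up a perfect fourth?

A perfect fourth up from C4 gives F4.
A perfect fourth up from C#5 gives F#5.
A3 up a perfect fourth is D4.
G3: a fourth up reaches C, and 5 semitones makes it C4.
A perfect fourth up from G#4 gives C#5.

F4 F#5 D4 C4 C#5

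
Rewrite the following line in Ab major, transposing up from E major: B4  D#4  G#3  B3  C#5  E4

Eb5 G4 C4 Eb4 F5 Ab4

E major to Ab major up is a diminished fourth, so every note moves up by that interval.
B4 to Eb5
D#4 to G4
G#3 to C4
B3 to Eb4
C#5 to F5
E4 to Ab4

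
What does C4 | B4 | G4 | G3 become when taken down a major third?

C4: a third down reaches A, and 4 semitones makes it Ab3.
B4 down a major third is G4.
A major third down from G4 gives Eb4.
A major third down from G3 gives Eb3.

Ab3 G4 Eb4 Eb3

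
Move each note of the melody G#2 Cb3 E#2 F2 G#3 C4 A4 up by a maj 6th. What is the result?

G#2: a sixth up reaches E, and 9 semitones makes it E#3.
Cb3: a sixth up reaches A, and 9 semitones makes it Ab3.
E#2 up a major sixth is C##3.
F2 up a major sixth is D3.
A major sixth up from G#3 gives E#4.
A major sixth up from C4 gives A4.
A major sixth up from A4 gives F#5.

E#3 Ab3 C##3 D3 E#4 A4 F#5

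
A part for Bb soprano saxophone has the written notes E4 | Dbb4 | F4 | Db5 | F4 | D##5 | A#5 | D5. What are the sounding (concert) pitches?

D4 Cbb4 Eb4 Cb5 Eb4 C##5 G#5 C5

Written C4 on the Bb soprano saxophone sounds as Bb3, a major second lower; apply that shift to every note.
E4 -> D4
Dbb4 -> Cbb4
F4 -> Eb4
Db5 -> Cb5
F4 -> Eb4
D##5 -> C##5
A#5 -> G#5
D5 -> C5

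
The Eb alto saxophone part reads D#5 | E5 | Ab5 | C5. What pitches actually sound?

The Eb alto saxophone sounds a major sixth below written, so transpose each written note down a major sixth.
D#5 becomes F#4
E5 becomes G4
Ab5 becomes Cb5
C5 becomes Eb4

F#4 G4 Cb5 Eb4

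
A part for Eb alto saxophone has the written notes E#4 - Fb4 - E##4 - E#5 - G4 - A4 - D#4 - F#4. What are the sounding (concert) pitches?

G#3 Abb3 G##3 G#4 Bb3 C4 F#3 A3

The Eb alto saxophone sounds a major sixth below written, so transpose each written note down a major sixth.
E#4 to G#3
Fb4 to Abb3
E##4 to G##3
E#5 to G#4
G4 to Bb3
A4 to C4
D#4 to F#3
F#4 to A3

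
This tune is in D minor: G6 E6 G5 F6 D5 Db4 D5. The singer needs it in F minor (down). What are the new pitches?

Bb5 G5 Bb4 Ab5 F4 Fb3 F4

From D down to F is a major sixth; apply that to each pitch.
G6 gives Bb5
E6 gives G5
G5 gives Bb4
F6 gives Ab5
D5 gives F4
Db4 gives Fb3
D5 gives F4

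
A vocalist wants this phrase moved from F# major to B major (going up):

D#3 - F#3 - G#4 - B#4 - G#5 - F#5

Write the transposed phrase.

F# major to B major up is a perfect fourth, so every note moves up by that interval.
D#3 → G#3
F#3 → B3
G#4 → C#5
B#4 → E#5
G#5 → C#6
F#5 → B5

G#3 B3 C#5 E#5 C#6 B5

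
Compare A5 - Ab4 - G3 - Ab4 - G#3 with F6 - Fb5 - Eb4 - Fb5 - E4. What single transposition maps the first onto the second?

Take the first pair: A5 → F6. A to F spans 6 letter names, so the interval is some kind of sixth.
A5 to F6 is 8 semitones, which makes it a minor sixth; the second version is higher, so the direction is up.
Checking another pair — G#3 → E4 — gives the same interval.

up a minor sixth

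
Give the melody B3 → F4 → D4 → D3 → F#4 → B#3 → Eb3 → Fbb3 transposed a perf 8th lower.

B2 F3 D3 D2 F#3 B#2 Eb2 Fbb2

A perfect octave down from B3 gives B2.
A perfect octave down from F4 gives F3.
D4 down a perfect octave is D3.
D3: an octave down reaches D, and 12 semitones makes it D2.
A perfect octave down from F#4 gives F#3.
B#3: an octave down reaches B, and 12 semitones makes it B#2.
Eb3 down a perfect octave is Eb2.
A perfect octave down from Fbb3 gives Fbb2.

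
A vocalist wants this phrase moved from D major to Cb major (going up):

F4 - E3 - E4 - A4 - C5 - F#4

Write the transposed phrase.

Ebb5 Db4 Db5 Gb5 Bbb5 Eb5

From D up to Cb is a diminished seventh; apply that to each pitch.
F4 to Ebb5
E3 to Db4
E4 to Db5
A4 to Gb5
C5 to Bbb5
F#4 to Eb5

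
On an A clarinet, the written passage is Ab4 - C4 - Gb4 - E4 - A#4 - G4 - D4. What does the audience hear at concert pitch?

Written C4 on the A clarinet sounds as A3, a minor third lower; apply that shift to every note.
Ab4 -> F4
C4 -> A3
Gb4 -> Eb4
E4 -> C#4
A#4 -> F##4
G4 -> E4
D4 -> B3

F4 A3 Eb4 C#4 F##4 E4 B3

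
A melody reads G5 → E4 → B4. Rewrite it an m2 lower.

F#5 D#4 A#4

G5 down a minor second is F#5.
A minor second down from E4 gives D#4.
B4: a second down reaches A, and 1 semitone makes it A#4.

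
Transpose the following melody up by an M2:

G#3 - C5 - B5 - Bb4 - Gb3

A#3 D5 C#6 C5 Ab3

G#3 up a major second is A#3.
C5: a second up reaches D, and 2 semitones makes it D5.
B5: a second up reaches C, and 2 semitones makes it C#6.
Bb4: a second up reaches C, and 2 semitones makes it C5.
Gb3: a second up reaches A, and 2 semitones makes it Ab3.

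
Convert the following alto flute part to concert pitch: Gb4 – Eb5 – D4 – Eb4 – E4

The alto flute sounds a perfect fourth below written, so transpose each written note down a perfect fourth.
Gb4 → Db4
Eb5 → Bb4
D4 → A3
Eb4 → Bb3
E4 → B3

Db4 Bb4 A3 Bb3 B3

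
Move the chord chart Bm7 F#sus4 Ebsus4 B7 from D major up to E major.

C#m7 G#sus4 Fsus4 C#7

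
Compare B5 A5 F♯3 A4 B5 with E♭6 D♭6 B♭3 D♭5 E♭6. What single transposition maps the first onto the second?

up a diminished fourth

Take the first pair: B5 → Eb6. B to E spans 4 letter names, so the interval is some kind of fourth.
B5 to Eb6 is 4 semitones, which makes it a diminished fourth; the second version is higher, so the direction is up.
Checking another pair — B5 → Eb6 — gives the same interval.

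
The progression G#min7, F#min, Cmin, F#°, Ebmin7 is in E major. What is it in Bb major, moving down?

Dmin7 Cmin Gbmin C° Bbbmin7

E major down to Bb major is an augmented fourth; each chord root moves by that interval while the quality stays the same.
G#min7: root G# down an augmented fourth → D, giving Dmin7.
F#min: root F# down an augmented fourth → C, giving Cmin.
Cmin: root C down an augmented fourth → Gb, giving Gbmin.
F#°: root F# down an augmented fourth → C, giving C°.
Ebmin7: root Eb down an augmented fourth → Bbb, giving Bbbmin7.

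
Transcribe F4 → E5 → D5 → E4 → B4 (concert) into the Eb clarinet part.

The Eb clarinet sounds a minor third above written, so the written part must be a minor third below concert — transpose each note down.
F4 to D4
E5 to C#5
D5 to B4
E4 to C#4
B4 to G#4

D4 C#5 B4 C#4 G#4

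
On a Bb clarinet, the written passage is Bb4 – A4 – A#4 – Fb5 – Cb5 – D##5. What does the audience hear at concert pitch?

The Bb clarinet sounds a major second below written, so transpose each written note down a major second.
Bb4 to Ab4
A4 to G4
A#4 to G#4
Fb5 to Ebb5
Cb5 to Bbb4
D##5 to C##5

Ab4 G4 G#4 Ebb5 Bbb4 C##5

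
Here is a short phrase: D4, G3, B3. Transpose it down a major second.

D4 → C4
G3 → F3
B3 → A3

C4 F3 A3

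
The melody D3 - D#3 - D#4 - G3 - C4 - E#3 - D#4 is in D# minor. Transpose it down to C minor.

Cb3 C3 C4 Fb3 Bbb3 D3 C4

D# minor to C minor down is an augmented second, so every note moves down by that interval.
D3 → Cb3
D#3 → C3
D#4 → C4
G3 → Fb3
C4 → Bbb3
E#3 → D3
D#4 → C4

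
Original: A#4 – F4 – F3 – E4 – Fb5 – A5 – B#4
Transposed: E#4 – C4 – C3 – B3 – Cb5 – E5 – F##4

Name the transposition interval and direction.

down a perfect fourth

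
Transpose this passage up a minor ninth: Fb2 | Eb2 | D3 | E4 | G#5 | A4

Fb2: a ninth up reaches G, and 13 semitones makes it Gbb3.
Eb2: a ninth up reaches F, and 13 semitones makes it Fb3.
D3 up a minor ninth is Eb4.
A minor ninth up from E4 gives F5.
A minor ninth up from G#5 gives A6.
A minor ninth up from A4 gives Bb5.

Gbb3 Fb3 Eb4 F5 A6 Bb5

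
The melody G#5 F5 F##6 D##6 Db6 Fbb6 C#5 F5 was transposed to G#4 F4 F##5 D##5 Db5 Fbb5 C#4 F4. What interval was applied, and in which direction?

Take the first pair: G#5 → G#4. G to G spans 8 letter names, so the interval is some kind of octave.
G#4 to G#5 is 12 semitones, which makes it a perfect octave; the second version is lower, so the direction is down.
Checking another pair — F5 → F4 — gives the same interval.

down a perfect octave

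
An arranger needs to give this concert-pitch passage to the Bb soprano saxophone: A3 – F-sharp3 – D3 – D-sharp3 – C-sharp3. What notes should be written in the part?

Written C4 sounds as Bb3 on the Bb soprano saxophone, so concert pitches are written a major second up.
A3 → B3
F#3 → G#3
D3 → E3
D#3 → E#3
C#3 → D#3

B3 G#3 E3 E#3 D#3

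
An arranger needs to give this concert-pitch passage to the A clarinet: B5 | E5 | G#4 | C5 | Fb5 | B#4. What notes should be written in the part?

Written C4 sounds as A3 on the A clarinet, so concert pitches are written a minor third up.
B5 to D6
E5 to G5
G#4 to B4
C5 to Eb5
Fb5 to Abb5
B#4 to D#5

D6 G5 B4 Eb5 Abb5 D#5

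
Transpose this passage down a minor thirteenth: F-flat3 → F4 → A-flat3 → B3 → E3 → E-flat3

Fb3 becomes Ab1
F4 becomes A2
Ab3 becomes C2
B3 becomes D#2
E3 becomes G#1
Eb3 becomes G1

Ab1 A2 C2 D#2 G#1 G1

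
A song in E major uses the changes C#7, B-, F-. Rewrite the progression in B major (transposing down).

G#7 F#- C-

E major down to B major is a perfect fourth; each chord root moves by that interval while the quality stays the same.
C#7: root C# down a perfect fourth → G#, giving G#7.
B-: root B down a perfect fourth → F#, giving F#-.
F-: root F down a perfect fourth → C, giving C-.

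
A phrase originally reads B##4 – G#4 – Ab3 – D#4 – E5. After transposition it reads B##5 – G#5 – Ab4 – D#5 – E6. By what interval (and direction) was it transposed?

Take the first pair: B##4 → B##5. B to B spans 8 letter names, so the interval is some kind of octave.
B##4 to B##5 is 12 semitones, which makes it a perfect octave; the second version is higher, so the direction is up.
Checking another pair — E5 → E6 — gives the same interval.

up a perfect octave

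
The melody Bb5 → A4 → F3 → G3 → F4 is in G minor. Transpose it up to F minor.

G minor to F minor up is a minor seventh, so every note moves up by that interval.
Bb5 -> Ab6
A4 -> G5
F3 -> Eb4
G3 -> F4
F4 -> Eb5

Ab6 G5 Eb4 F4 Eb5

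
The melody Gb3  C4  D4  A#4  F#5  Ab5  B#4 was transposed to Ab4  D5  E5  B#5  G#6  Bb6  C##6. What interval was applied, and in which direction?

Take the first pair: Gb3 → Ab4. G to A spans 9 letter names, so the interval is some kind of ninth.
Gb3 to Ab4 is 14 semitones, which makes it a major ninth; the second version is higher, so the direction is up.
Checking another pair — B#4 → C##6 — gives the same interval.

up a major ninth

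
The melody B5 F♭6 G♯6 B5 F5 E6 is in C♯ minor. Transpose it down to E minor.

D5 Abb5 B5 D5 Ab4 G5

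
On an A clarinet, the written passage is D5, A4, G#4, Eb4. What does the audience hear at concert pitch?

The A clarinet sounds a minor third below written, so transpose each written note down a minor third.
D5 to B4
A4 to F#4
G#4 to E#4
Eb4 to C4

B4 F#4 E#4 C4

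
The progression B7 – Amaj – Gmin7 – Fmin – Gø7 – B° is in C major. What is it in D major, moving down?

C#7 Bmaj Amin7 Gmin Aø7 C#°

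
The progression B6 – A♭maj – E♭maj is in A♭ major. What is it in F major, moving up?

A♭ major up to F major is a major sixth; each chord root moves by that interval while the quality stays the same.
B6: root B up a major sixth → G#, giving G#6.
A♭maj: root A♭ up a major sixth → F, giving Fmaj.
E♭maj: root E♭ up a major sixth → C, giving Cmaj.

G#6 Fmaj Cmaj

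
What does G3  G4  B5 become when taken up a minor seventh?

F4 F5 A6

A minor seventh up from G3 gives F4.
A minor seventh up from G4 gives F5.
B5 up a minor seventh is A6.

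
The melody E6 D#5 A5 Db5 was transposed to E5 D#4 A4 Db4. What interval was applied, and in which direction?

Take the first pair: E6 → E5. E to E spans 8 letter names, so the interval is some kind of octave.
E5 to E6 is 12 semitones, which makes it a perfect octave; the second version is lower, so the direction is down.
Checking another pair — Db5 → Db4 — gives the same interval.

down a perfect octave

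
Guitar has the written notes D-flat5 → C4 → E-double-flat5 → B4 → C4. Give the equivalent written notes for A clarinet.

First find concert pitch: the guitar sounds a perfect octave below written, so D-flat5 C4 E-double-flat5 B4 C4 sounds Db4 C3 Ebb4 B3 C3.
Then write for A clarinet: it sounds a minor third below written, so the part must be a minor third above concert.
Db4 → Fb4
C3 → Eb3
Ebb4 → Gbb4
B3 → D4
C3 → Eb3

Fb4 Eb3 Gbb4 D4 Eb3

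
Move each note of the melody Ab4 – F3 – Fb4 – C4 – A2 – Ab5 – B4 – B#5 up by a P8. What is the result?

Ab5 F4 Fb5 C5 A3 Ab6 B5 B#6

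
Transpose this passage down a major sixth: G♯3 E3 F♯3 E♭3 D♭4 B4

B2 G2 A2 Gb2 Fb3 D4

G#3 down a major sixth is B2.
E3: a sixth down reaches G, and 9 semitones makes it G2.
A major sixth down from F#3 gives A2.
Eb3 down a major sixth is Gb2.
Db4: a sixth down reaches F, and 9 semitones makes it Fb3.
B4 down a major sixth is D4.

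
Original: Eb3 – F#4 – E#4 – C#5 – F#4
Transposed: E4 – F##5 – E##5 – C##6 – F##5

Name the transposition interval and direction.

up an augmented octave

From Eb3 to E4 is 8 letter names — an octave of some quality.
Eb3 to E4 is 13 semitones, which makes it an augmented octave; the second version is higher, so the direction is up.
Checking another pair — F#4 → F##5 — gives the same interval.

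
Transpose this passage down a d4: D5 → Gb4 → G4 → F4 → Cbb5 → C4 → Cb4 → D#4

D5 to A#4
Gb4 to D4
G4 to D#4
F4 to C#4
Cbb5 to Gb4
C4 to G#3
Cb4 to G3
D#4 to A##3

A#4 D4 D#4 C#4 Gb4 G#3 G3 A##3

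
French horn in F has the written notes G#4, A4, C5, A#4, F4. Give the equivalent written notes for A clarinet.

E4 F4 Ab4 F#4 Db4

First find concert pitch: the French horn in F sounds a perfect fifth below written, so G#4 A4 C5 A#4 F4 sounds C#4 D4 F4 D#4 Bb3.
Then write for A clarinet: it sounds a minor third below written, so the part must be a minor third above concert.
C#4 → E4
D4 → F4
F4 → Ab4
D#4 → F#4
Bb3 → Db4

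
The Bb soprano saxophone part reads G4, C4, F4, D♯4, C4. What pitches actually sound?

F4 Bb3 Eb4 C#4 Bb3

Written C4 on the Bb soprano saxophone sounds as Bb3, a major second lower; apply that shift to every note.
G4 becomes F4
C4 becomes Bb3
F4 becomes Eb4
D#4 becomes C#4
C4 becomes Bb3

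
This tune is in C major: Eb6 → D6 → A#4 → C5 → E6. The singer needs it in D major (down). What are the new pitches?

F5 E5 B#3 D4 F#5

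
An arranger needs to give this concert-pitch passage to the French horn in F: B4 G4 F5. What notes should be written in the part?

F#5 D5 C6

Written C4 sounds as F3 on the French horn in F, so concert pitches are written a perfect fifth up.
B4 becomes F#5
G4 becomes D5
F5 becomes C6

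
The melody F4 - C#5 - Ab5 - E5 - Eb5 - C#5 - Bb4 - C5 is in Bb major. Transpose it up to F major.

C5 G#5 Eb6 B5 Bb5 G#5 F5 G5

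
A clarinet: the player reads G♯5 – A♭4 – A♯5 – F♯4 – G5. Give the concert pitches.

E#5 F4 F##5 D#4 E5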